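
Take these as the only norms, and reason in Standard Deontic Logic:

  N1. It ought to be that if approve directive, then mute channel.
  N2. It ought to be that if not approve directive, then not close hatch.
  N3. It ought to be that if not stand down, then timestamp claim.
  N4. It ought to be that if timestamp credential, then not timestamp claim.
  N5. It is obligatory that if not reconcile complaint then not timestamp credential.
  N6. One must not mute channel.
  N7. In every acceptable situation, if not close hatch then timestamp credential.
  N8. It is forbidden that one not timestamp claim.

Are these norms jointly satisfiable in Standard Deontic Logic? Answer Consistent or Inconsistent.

Premise 8 is F(¬timestamp_claim), i.e. O(timestamp_claim).
Premise 4 is O(timestamp_credential → ¬timestamp_claim); contrapositively O(timestamp_claim → ¬timestamp_credential). Since O(timestamp_claim) holds, K gives O(¬timestamp_credential).
Premise 7, O(¬close_hatch → timestamp_credential), contraposes to O(¬timestamp_credential → close_hatch); with O(¬timestamp_credential) we get O(close_hatch).
Premise 2 is O(¬approve_directive → ¬close_hatch); contrapositively O(close_hatch → approve_directive). Since O(close_hatch) holds, K gives O(approve_directive).
With premise 1, O(approve_directive → mute_channel), the K-axiom yields O(mute_channel).
However, F(mute_channel) at premise 6 amounts to O(¬mute_channel).
We now have both O(mute_channel) and O(¬mute_channel) — mute_channel is simultaneously obligatory and forbidden, violating the D-axiom.

Inconsistent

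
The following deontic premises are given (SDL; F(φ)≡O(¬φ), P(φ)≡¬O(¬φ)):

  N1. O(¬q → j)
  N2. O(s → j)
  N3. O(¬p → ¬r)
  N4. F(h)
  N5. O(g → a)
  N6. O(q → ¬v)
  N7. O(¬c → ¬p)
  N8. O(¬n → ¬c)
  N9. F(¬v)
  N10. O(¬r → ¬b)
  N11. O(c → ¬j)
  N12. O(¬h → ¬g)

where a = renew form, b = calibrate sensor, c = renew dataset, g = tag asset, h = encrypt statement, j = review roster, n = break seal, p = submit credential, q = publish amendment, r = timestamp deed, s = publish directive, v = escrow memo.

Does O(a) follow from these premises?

No

Premise 5 is O(g → a), but O(g) is not derivable from the premises, so it does not yield O(a).
No other premise forces O(a). An ideal world satisfying every premise can still have a false, so O(a) is not derivable.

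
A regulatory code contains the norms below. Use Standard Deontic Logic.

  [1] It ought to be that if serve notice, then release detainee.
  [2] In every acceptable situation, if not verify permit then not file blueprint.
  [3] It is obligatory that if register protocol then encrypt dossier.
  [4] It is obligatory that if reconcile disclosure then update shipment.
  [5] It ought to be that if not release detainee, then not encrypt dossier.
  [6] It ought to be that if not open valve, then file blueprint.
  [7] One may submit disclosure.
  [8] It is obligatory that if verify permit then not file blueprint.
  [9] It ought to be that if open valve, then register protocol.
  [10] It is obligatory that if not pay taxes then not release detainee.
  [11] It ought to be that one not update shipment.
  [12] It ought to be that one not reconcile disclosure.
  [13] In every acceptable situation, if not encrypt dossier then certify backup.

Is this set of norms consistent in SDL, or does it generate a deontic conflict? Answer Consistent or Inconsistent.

Premise 4 is O(reconcile_disclosure → update_shipment), but O(reconcile_disclosure) is not derivable from the premises, so it does not yield O(update_shipment).
So O(update_shipment) is not derivable, and the apparent clash with O(¬update_shipment) does not arise.
A world satisfying every obligation exists (e.g. certify_backup=false, encrypt_dossier=true, file_blueprint=false, open_valve=true, pay_taxes=true, reconcile_disclosure=false, register_protocol=true, release_detainee=true, serve_notice=false, submit_disclosure=false, update_shipment=false, verify_permit=false); no atom is both obligatory and forbidden, so the set is consistent.

Consistent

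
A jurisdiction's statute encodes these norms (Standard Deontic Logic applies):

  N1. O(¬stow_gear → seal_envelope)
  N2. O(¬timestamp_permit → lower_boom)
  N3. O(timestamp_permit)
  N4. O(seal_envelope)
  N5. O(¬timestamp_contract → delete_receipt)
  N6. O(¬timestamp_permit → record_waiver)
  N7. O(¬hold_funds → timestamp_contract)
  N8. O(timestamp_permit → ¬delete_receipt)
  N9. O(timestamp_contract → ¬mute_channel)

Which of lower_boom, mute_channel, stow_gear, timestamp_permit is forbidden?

Premise 3 states O(timestamp_permit) outright.
From O(timestamp_permit) and premise 8, O(timestamp_permit → ¬delete_receipt), we obtain O(¬delete_receipt).
The contrapositive of premise 5 (O(¬timestamp_contract → delete_receipt)) is O(¬delete_receipt → timestamp_contract), and O(¬delete_receipt) is already established, so O(timestamp_contract).
Premise 9 is O(timestamp_contract → ¬mute_channel); since O(timestamp_contract), deontic closure gives O(¬mute_channel).
So O(¬mute_channel) holds, i.e. mute_channel is forbidden. None of the other listed options is forbidden under the premises.

mute_channel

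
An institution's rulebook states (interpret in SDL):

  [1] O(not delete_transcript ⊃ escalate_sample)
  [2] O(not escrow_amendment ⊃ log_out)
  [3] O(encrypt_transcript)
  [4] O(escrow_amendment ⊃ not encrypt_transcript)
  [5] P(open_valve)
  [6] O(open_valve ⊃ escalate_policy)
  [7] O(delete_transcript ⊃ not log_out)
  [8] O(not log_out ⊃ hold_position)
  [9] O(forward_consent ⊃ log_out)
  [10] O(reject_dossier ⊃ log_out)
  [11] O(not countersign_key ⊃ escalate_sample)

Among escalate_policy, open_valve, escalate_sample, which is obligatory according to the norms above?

escalate_sample

Premise 3 states O(encrypt_transcript) outright.
Premise 4 is O(escrow_amendment ⊃ not encrypt_transcript); contrapositively O(encrypt_transcript ⊃ not escrow_amendment). Since O(encrypt_transcript) holds, K gives O(not escrow_amendment).
From O(not escrow_amendment) and premise 2, O(not escrow_amendment ⊃ log_out), we obtain O(log_out).
Premise 7, O(delete_transcript ⊃ not log_out), contraposes to O(log_out ⊃ not delete_transcript); with O(log_out) we get O(not delete_transcript).
Premise 1 is O(not delete_transcript ⊃ escalate_sample); since O(not delete_transcript), deontic closure gives O(escalate_sample).
So O(escalate_sample) holds — escalate_sample is obligatory. None of the other listed options is made obligatory by any chain of premises.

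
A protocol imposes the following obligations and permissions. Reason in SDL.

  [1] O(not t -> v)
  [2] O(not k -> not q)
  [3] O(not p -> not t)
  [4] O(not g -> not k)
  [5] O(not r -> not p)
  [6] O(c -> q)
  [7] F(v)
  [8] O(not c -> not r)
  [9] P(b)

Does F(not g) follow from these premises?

Yes

Premise 7, F(v), is equivalent to O(not v).
Premise 1 is O(not t -> v); contrapositively O(not v -> t). Since O(not v) holds, K gives O(t).
Premise 3 is O(not p -> not t); contrapositively O(t -> p). Since O(t) holds, K gives O(p).
Premise 5, O(not r -> not p), contraposes to O(p -> r); with O(p) we get O(r).
Premise 8, O(not c -> not r), contraposes to O(r -> c); with O(r) we get O(c).
Applying K to premise 6 (O(c -> q)) and O(c) yields O(q).
Premise 2 is O(not k -> not q); contrapositively O(q -> k). Since O(q) holds, K gives O(k).
Premise 4 is O(not g -> not k); contrapositively O(k -> g). Since O(k) holds, K gives O(g).
Premise 9 does not contribute to this derivation.
So O(g) holds, i.e. F(not g). The claim follows.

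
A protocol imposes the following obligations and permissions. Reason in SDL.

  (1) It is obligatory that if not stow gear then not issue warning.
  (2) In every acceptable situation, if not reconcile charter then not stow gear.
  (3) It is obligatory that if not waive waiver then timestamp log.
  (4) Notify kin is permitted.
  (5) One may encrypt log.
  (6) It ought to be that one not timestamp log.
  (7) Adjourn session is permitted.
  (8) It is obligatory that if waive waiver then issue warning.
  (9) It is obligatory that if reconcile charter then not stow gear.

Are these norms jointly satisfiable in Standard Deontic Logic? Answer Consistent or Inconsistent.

Premises 9 and 2 cover both cases: O(reconcile_charter → ¬stow_gear) and O(¬reconcile_charter → ¬stow_gear). Since reconcile_charter ∨ ¬reconcile_charter is a tautology, O(¬stow_gear) follows.
Premise 1 is O(¬stow_gear → ¬issue_warning); since O(¬stow_gear), deontic closure gives O(¬issue_warning).
The contrapositive of premise 8 (O(waive_waiver → issue_warning)) is O(¬issue_warning → ¬waive_waiver), and O(¬issue_warning) is already established, so O(¬waive_waiver).
With premise 3, O(¬waive_waiver → timestamp_log), the K-axiom yields O(timestamp_log).
But premise 6 directly asserts O(¬timestamp_log).
We now have both O(timestamp_log) and O(¬timestamp_log) — timestamp_log is simultaneously obligatory and forbidden, violating the D-axiom.

Inconsistent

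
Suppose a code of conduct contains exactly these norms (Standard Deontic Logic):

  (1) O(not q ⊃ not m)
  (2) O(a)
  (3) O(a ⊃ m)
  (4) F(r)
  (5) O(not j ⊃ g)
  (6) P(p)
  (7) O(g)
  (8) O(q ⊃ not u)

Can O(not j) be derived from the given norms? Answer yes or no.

No

Premise 5 is O(not j ⊃ g); even if O(g) held, inferring O(not j) would be affirming the consequent — invalid.
No other premise forces O(not j). An ideal world satisfying every premise can still have not j false, so O(not j) is not derivable.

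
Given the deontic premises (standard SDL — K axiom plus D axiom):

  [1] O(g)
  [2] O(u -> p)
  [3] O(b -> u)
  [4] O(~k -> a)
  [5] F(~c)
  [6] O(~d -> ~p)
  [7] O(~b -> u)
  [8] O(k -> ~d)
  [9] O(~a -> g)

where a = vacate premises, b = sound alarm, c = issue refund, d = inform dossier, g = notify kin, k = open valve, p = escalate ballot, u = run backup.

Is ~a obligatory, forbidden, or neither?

Forbidden

Premises 7 and 3 are O(~b -> u) and O(b -> u); every ideal world satisfies ~b or b, so in either case u holds — hence O(u).
Applying K to premise 2 (O(u -> p)) and O(u) yields O(p).
The contrapositive of premise 6 (O(~d -> ~p)) is O(p -> d), and O(p) is already established, so O(d).
Premise 8, O(k -> ~d), contraposes to O(d -> ~k); with O(d) we get O(~k).
With premise 4, O(~k -> a), the K-axiom yields O(a).
Premises 1, 5, 9 do not contribute to this derivation.
Thus O(a), which is F(~a): ~a is forbidden.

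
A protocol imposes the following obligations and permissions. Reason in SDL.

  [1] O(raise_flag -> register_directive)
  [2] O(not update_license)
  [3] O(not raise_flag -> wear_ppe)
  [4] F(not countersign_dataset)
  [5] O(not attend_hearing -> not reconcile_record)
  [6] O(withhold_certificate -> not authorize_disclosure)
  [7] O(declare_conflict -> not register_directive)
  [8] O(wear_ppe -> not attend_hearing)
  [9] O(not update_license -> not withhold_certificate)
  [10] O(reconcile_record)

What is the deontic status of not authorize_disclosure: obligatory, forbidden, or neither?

Premise 6 is O(withhold_certificate -> not authorize_disclosure), but O(withhold_certificate) is not derivable from the premises, so it does not yield O(not authorize_disclosure).
No premise or chain of K-axiom applications forces O(not authorize_disclosure), and none forces O(authorize_disclosure). So not authorize_disclosure is neither obligatory nor forbidden under these norms.

Neither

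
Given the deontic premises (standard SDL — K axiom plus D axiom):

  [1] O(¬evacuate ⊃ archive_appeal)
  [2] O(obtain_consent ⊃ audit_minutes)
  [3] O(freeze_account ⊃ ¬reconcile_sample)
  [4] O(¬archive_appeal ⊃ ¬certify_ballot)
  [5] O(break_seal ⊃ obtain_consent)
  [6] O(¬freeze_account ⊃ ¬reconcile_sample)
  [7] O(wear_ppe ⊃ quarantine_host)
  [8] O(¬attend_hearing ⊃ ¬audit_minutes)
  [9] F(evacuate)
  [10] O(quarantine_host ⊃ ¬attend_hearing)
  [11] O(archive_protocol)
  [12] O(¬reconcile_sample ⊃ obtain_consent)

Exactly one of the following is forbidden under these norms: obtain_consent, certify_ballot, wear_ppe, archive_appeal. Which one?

Premises 6 and 3 cover both cases: O(¬freeze_account ⊃ ¬reconcile_sample) and O(freeze_account ⊃ ¬reconcile_sample). Since ¬freeze_account ∨ freeze_account is a tautology, O(¬reconcile_sample) follows.
With premise 12, O(¬reconcile_sample ⊃ obtain_consent), the K-axiom yields O(obtain_consent).
From O(obtain_consent) and premise 2, O(obtain_consent ⊃ audit_minutes), we obtain O(audit_minutes).
The contrapositive of premise 8 (O(¬attend_hearing ⊃ ¬audit_minutes)) is O(audit_minutes ⊃ attend_hearing), and O(audit_minutes) is already established, so O(attend_hearing).
The contrapositive of premise 10 (O(quarantine_host ⊃ ¬attend_hearing)) is O(attend_hearing ⊃ ¬quarantine_host), and O(attend_hearing) is already established, so O(¬quarantine_host).
The contrapositive of premise 7 (O(wear_ppe ⊃ quarantine_host)) is O(¬quarantine_host ⊃ ¬wear_ppe), and O(¬quarantine_host) is already established, so O(¬wear_ppe).
So O(¬wear_ppe) holds, i.e. wear_ppe is forbidden. None of the other listed options is forbidden under the premises.

wear_ppe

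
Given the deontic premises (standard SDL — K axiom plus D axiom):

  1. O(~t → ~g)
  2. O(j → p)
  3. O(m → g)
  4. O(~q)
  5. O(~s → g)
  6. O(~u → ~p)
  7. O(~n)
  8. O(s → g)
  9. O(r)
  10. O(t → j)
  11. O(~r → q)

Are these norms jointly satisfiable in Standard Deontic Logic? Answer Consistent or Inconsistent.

Consistent

Premise 11 is O(~r → q), but O(~r) is not derivable from the premises, so it does not yield O(q).
So O(q) is not derivable, and the apparent clash with O(~q) does not arise.
A world satisfying every obligation exists (e.g. g=true, j=true, m=false, n=false, p=true, q=false, r=true, s=false, t=true, u=true); no atom is both obligatory and forbidden, so the set is consistent.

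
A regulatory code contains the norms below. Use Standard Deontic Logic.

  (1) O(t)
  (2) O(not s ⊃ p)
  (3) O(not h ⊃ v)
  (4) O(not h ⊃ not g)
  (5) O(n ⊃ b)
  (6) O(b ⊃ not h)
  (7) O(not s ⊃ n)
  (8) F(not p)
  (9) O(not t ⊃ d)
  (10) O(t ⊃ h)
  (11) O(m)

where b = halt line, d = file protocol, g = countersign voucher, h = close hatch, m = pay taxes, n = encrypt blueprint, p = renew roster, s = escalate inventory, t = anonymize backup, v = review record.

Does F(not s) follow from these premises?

From premise 1 we have O(t).
With premise 10, O(t ⊃ h), the K-axiom yields O(h).
The contrapositive of premise 6 (O(b ⊃ not h)) is O(h ⊃ not b), and O(h) is already established, so O(not b).
Premise 5 is O(n ⊃ b); contrapositively O(not b ⊃ not n). Since O(not b) holds, K gives O(not n).
The contrapositive of premise 7 (O(not s ⊃ n)) is O(not n ⊃ s), and O(not n) is already established, so O(s).
Premises 2, 3, 4, 8, 9, 11 do not contribute to this derivation.
So O(s) holds, i.e. F(not s). The claim follows.

Yes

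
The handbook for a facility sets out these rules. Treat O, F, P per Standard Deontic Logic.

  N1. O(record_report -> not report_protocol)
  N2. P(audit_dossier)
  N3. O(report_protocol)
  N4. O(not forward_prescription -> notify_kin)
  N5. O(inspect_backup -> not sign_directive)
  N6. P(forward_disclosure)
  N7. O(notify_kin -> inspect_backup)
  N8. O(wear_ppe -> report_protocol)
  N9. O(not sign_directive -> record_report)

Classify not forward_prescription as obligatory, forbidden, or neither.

Forbidden

Premise 3 gives O(report_protocol).
The contrapositive of premise 1 (O(record_report -> not report_protocol)) is O(report_protocol -> not record_report), and O(report_protocol) is already established, so O(not record_report).
The contrapositive of premise 9 (O(not sign_directive -> record_report)) is O(not record_report -> sign_directive), and O(not record_report) is already established, so O(sign_directive).
The contrapositive of premise 5 (O(inspect_backup -> not sign_directive)) is O(sign_directive -> not inspect_backup), and O(sign_directive) is already established, so O(not inspect_backup).
The contrapositive of premise 7 (O(notify_kin -> inspect_backup)) is O(not inspect_backup -> not notify_kin), and O(not inspect_backup) is already established, so O(not notify_kin).
The contrapositive of premise 4 (O(not forward_prescription -> notify_kin)) is O(not notify_kin -> forward_prescription), and O(not notify_kin) is already established, so O(forward_prescription).
Premises 2, 6, 8 do not contribute to this derivation.
Thus O(forward_prescription), which is F(not forward_prescription): not forward_prescription is forbidden.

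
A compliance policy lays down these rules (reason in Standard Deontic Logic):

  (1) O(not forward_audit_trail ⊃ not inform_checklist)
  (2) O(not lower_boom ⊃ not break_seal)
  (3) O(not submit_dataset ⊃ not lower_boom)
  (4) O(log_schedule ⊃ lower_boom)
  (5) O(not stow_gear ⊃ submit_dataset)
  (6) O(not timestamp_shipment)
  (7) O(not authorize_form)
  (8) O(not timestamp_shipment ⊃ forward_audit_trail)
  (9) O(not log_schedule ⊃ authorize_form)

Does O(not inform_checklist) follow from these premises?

No

Premise 1 is O(not forward_audit_trail ⊃ not inform_checklist), but O(not forward_audit_trail) is not derivable from the premises, so it does not yield O(not inform_checklist).
No other premise forces O(not inform_checklist). An ideal world satisfying every premise can still have not inform_checklist false, so O(not inform_checklist) is not derivable.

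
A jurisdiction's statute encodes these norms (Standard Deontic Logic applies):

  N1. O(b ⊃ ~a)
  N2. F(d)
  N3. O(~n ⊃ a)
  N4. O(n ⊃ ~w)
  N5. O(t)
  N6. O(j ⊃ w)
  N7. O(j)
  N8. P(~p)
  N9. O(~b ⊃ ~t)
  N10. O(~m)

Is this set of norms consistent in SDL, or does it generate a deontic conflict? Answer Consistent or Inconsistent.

Inconsistent

From premise 7 we have O(j).
Premise 6 is O(j ⊃ w); since O(j), deontic closure gives O(w).
Premise 4, O(n ⊃ ~w), contraposes to O(w ⊃ ~n); with O(w) we get O(~n).
Premise 3 is O(~n ⊃ a); since O(~n), deontic closure gives O(a).
Premise 1 is O(b ⊃ ~a); contrapositively O(a ⊃ ~b). Since O(a) holds, K gives O(~b).
Applying K to premise 9 (O(~b ⊃ ~t)) and O(~b) yields O(~t).
Yet premise 5 states O(t).
We now have both O(~t) and O(t) — t is simultaneously obligatory and forbidden, violating the D-axiom.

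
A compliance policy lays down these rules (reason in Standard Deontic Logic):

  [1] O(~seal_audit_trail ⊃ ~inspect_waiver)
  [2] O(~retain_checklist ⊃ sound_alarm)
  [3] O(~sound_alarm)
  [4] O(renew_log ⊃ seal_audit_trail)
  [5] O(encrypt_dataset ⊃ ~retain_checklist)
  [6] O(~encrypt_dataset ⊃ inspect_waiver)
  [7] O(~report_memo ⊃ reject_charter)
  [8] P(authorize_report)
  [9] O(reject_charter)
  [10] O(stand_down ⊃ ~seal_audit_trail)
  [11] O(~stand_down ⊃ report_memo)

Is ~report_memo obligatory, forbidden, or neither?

Premise 3 states O(~sound_alarm) outright.
Premise 2 is O(~retain_checklist ⊃ sound_alarm); contrapositively O(~sound_alarm ⊃ retain_checklist). Since O(~sound_alarm) holds, K gives O(retain_checklist).
The contrapositive of premise 5 (O(encrypt_dataset ⊃ ~retain_checklist)) is O(retain_checklist ⊃ ~encrypt_dataset), and O(retain_checklist) is already established, so O(~encrypt_dataset).
With premise 6, O(~encrypt_dataset ⊃ inspect_waiver), the K-axiom yields O(inspect_waiver).
The contrapositive of premise 1 (O(~seal_audit_trail ⊃ ~inspect_waiver)) is O(inspect_waiver ⊃ seal_audit_trail), and O(inspect_waiver) is already established, so O(seal_audit_trail).
Premise 10, O(stand_down ⊃ ~seal_audit_trail), contraposes to O(seal_audit_trail ⊃ ~stand_down); with O(seal_audit_trail) we get O(~stand_down).
Premise 11 is O(~stand_down ⊃ report_memo); since O(~stand_down), deontic closure gives O(report_memo).
Premises 4, 7, 8, 9 do not contribute to this derivation.
Thus O(report_memo), which is F(~report_memo): ~report_memo is forbidden.

Forbidden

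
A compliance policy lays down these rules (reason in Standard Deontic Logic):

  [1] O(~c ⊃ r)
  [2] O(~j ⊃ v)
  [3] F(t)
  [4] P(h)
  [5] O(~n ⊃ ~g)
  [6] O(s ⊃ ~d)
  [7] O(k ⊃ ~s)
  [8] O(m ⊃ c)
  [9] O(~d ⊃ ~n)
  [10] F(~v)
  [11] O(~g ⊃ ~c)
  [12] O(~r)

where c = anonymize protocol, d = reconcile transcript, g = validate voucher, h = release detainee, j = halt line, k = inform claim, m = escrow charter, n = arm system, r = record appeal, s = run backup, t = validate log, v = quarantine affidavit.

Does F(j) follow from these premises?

No

Premise 2 is O(~j ⊃ v); even if O(v) held, inferring O(~j) would be affirming the consequent — invalid.
No other premise forces O(~j). An ideal world satisfying every premise can still have j true, so F(j) is not derivable.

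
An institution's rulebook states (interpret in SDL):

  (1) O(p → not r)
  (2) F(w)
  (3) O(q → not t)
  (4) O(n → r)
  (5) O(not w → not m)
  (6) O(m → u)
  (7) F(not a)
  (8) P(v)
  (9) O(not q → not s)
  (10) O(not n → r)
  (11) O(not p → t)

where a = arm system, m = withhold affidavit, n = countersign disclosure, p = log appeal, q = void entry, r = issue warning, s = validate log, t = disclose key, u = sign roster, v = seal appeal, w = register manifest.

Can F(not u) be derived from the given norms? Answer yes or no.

No

Premise 6 is O(m → u), but O(m) is not derivable from the premises, so it does not yield O(u).
No other premise forces O(u). An ideal world satisfying every premise can still have not u true, so F(not u) is not derivable.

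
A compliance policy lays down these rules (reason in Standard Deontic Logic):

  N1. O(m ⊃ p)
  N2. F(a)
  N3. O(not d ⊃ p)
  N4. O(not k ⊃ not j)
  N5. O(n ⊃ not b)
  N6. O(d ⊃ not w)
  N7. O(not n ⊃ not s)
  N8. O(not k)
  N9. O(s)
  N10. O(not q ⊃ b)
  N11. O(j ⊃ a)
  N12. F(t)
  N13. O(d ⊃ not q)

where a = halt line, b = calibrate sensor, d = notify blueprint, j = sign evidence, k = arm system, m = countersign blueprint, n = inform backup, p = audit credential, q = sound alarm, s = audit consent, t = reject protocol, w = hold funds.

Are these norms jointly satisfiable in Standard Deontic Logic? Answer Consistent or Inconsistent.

Premise 11 is O(j ⊃ a), but O(j) is not derivable from the premises, so it does not yield O(a).
So O(a) is not derivable, and the apparent clash with O(not a) does not arise.
A world satisfying every obligation exists (e.g. a=false, b=false, d=false, j=false, k=false, m=false, n=true, p=true, q=true, s=true, t=false, w=false); no atom is both obligatory and forbidden, so the set is consistent.

Consistent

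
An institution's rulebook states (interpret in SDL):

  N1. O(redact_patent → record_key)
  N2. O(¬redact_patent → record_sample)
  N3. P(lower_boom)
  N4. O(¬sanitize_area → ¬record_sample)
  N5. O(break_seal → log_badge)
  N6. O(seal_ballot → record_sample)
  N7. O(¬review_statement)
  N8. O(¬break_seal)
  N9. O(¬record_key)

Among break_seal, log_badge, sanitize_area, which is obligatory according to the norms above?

sanitize_area

From premise 9 we have O(¬record_key).
Premise 1 is O(redact_patent → record_key); contrapositively O(¬record_key → ¬redact_patent). Since O(¬record_key) holds, K gives O(¬redact_patent).
Applying K to premise 2 (O(¬redact_patent → record_sample)) and O(¬redact_patent) yields O(record_sample).
Premise 4, O(¬sanitize_area → ¬record_sample), contraposes to O(record_sample → sanitize_area); with O(record_sample) we get O(sanitize_area).
So O(sanitize_area) holds — sanitize_area is obligatory. None of the other listed options is made obligatory by any chain of premises.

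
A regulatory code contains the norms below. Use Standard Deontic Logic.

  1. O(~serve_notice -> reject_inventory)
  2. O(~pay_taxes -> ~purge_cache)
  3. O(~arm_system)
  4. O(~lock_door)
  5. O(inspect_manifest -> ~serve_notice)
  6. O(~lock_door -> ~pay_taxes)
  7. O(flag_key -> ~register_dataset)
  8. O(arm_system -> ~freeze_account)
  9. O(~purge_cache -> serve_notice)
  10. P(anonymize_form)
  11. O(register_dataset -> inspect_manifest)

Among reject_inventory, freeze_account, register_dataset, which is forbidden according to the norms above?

register_dataset

From premise 4 we have O(~lock_door).
Premise 6 is O(~lock_door -> ~pay_taxes); since O(~lock_door), deontic closure gives O(~pay_taxes).
Premise 2 is O(~pay_taxes -> ~purge_cache); since O(~pay_taxes), deontic closure gives O(~purge_cache).
Premise 9 is O(~purge_cache -> serve_notice); since O(~purge_cache), deontic closure gives O(serve_notice).
Premise 5, O(inspect_manifest -> ~serve_notice), contraposes to O(serve_notice -> ~inspect_manifest); with O(serve_notice) we get O(~inspect_manifest).
The contrapositive of premise 11 (O(register_dataset -> inspect_manifest)) is O(~inspect_manifest -> ~register_dataset), and O(~inspect_manifest) is already established, so O(~register_dataset).
So O(~register_dataset) holds, i.e. register_dataset is forbidden. None of the other listed options is forbidden under the premises.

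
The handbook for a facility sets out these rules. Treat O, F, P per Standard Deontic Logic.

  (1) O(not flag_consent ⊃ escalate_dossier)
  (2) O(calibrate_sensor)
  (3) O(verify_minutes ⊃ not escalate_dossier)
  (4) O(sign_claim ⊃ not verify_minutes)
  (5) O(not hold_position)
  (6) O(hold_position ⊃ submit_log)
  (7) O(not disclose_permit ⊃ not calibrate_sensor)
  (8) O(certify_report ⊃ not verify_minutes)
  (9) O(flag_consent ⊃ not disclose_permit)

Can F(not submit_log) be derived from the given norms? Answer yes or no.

No

Premise 6 is O(hold_position ⊃ submit_log), but O(hold_position) is not derivable from the premises, so it does not yield O(submit_log).
No other premise forces O(submit_log). An ideal world satisfying every premise can still have not submit_log true, so F(not submit_log) is not derivable.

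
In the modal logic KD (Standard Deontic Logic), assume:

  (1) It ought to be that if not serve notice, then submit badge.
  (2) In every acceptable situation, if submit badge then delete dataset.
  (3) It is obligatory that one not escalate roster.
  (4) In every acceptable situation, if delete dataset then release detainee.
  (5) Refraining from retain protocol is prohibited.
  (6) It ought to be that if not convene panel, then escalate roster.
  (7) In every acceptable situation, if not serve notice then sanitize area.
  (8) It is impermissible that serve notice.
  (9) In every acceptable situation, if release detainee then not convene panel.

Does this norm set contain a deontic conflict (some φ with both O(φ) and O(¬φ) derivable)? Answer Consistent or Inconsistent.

Premise 3 states O(¬escalate_roster) outright.
The contrapositive of premise 6 (O(¬convene_panel → escalate_roster)) is O(¬escalate_roster → convene_panel), and O(¬escalate_roster) is already established, so O(convene_panel).
The contrapositive of premise 9 (O(release_detainee → ¬convene_panel)) is O(convene_panel → ¬release_detainee), and O(convene_panel) is already established, so O(¬release_detainee).
The contrapositive of premise 4 (O(delete_dataset → release_detainee)) is O(¬release_detainee → ¬delete_dataset), and O(¬release_detainee) is already established, so O(¬delete_dataset).
The contrapositive of premise 2 (O(submit_badge → delete_dataset)) is O(¬delete_dataset → ¬submit_badge), and O(¬delete_dataset) is already established, so O(¬submit_badge).
Premise 1 is O(¬serve_notice → submit_badge); contrapositively O(¬submit_badge → serve_notice). Since O(¬submit_badge) holds, K gives O(serve_notice).
However, F(serve_notice) at premise 8 amounts to O(¬serve_notice).
We now have both O(serve_notice) and O(¬serve_notice) — serve_notice is simultaneously obligatory and forbidden, violating the D-axiom.

Inconsistent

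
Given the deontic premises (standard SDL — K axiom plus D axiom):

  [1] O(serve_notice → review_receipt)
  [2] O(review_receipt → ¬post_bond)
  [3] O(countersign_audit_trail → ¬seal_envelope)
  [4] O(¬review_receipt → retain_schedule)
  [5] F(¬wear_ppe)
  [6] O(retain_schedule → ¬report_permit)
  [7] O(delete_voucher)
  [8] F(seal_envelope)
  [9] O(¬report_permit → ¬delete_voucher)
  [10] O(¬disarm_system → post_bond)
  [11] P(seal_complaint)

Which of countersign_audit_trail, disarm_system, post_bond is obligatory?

Premise 7 gives O(delete_voucher).
The contrapositive of premise 9 (O(¬report_permit → ¬delete_voucher)) is O(delete_voucher → report_permit), and O(delete_voucher) is already established, so O(report_permit).
Premise 6, O(retain_schedule → ¬report_permit), contraposes to O(report_permit → ¬retain_schedule); with O(report_permit) we get O(¬retain_schedule).
The contrapositive of premise 4 (O(¬review_receipt → retain_schedule)) is O(¬retain_schedule → review_receipt), and O(¬retain_schedule) is already established, so O(review_receipt).
With premise 2, O(review_receipt → ¬post_bond), the K-axiom yields O(¬post_bond).
Premise 10, O(¬disarm_system → post_bond), contraposes to O(¬post_bond → disarm_system); with O(¬post_bond) we get O(disarm_system).
So O(disarm_system) holds — disarm_system is obligatory. None of the other listed options is made obligatory by any chain of premises.

disarm_system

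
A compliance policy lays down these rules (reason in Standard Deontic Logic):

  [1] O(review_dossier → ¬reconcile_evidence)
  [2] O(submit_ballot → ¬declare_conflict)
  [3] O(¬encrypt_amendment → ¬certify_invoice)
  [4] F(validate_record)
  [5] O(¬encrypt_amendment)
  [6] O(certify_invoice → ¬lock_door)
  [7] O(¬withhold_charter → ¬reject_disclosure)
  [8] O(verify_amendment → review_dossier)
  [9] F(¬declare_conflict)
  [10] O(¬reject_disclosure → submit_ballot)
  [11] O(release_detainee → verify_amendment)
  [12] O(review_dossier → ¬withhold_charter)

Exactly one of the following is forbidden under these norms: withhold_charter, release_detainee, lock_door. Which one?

release_detainee

Premise 9, F(¬declare_conflict), is equivalent to O(declare_conflict).
Premise 2 is O(submit_ballot → ¬declare_conflict); contrapositively O(declare_conflict → ¬submit_ballot). Since O(declare_conflict) holds, K gives O(¬submit_ballot).
The contrapositive of premise 10 (O(¬reject_disclosure → submit_ballot)) is O(¬submit_ballot → reject_disclosure), and O(¬submit_ballot) is already established, so O(reject_disclosure).
The contrapositive of premise 7 (O(¬withhold_charter → ¬reject_disclosure)) is O(reject_disclosure → withhold_charter), and O(reject_disclosure) is already established, so O(withhold_charter).
The contrapositive of premise 12 (O(review_dossier → ¬withhold_charter)) is O(withhold_charter → ¬review_dossier), and O(withhold_charter) is already established, so O(¬review_dossier).
Premise 8, O(verify_amendment → review_dossier), contraposes to O(¬review_dossier → ¬verify_amendment); with O(¬review_dossier) we get O(¬verify_amendment).
The contrapositive of premise 11 (O(release_detainee → verify_amendment)) is O(¬verify_amendment → ¬release_detainee), and O(¬verify_amendment) is already established, so O(¬release_detainee).
So O(¬release_detainee) holds, i.e. release_detainee is forbidden. None of the other listed options is forbidden under the premises.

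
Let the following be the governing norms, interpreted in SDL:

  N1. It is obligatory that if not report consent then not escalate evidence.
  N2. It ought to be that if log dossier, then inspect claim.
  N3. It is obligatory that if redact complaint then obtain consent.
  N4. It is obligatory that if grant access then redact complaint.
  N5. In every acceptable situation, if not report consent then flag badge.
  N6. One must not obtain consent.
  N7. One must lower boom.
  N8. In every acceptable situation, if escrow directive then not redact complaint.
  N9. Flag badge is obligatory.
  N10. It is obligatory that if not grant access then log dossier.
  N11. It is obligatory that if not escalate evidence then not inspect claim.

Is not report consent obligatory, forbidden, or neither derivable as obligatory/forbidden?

Premise 6, F(obtain_consent), is equivalent to O(¬obtain_consent).
Premise 3, O(redact_complaint → obtain_consent), contraposes to O(¬obtain_consent → ¬redact_complaint); with O(¬obtain_consent) we get O(¬redact_complaint).
Premise 4, O(grant_access → redact_complaint), contraposes to O(¬redact_complaint → ¬grant_access); with O(¬redact_complaint) we get O(¬grant_access).
Premise 10 is O(¬grant_access → log_dossier); since O(¬grant_access), deontic closure gives O(log_dossier).
Premise 2 is O(log_dossier → inspect_claim); since O(log_dossier), deontic closure gives O(inspect_claim).
Premise 11, O(¬escalate_evidence → ¬inspect_claim), contraposes to O(inspect_claim → escalate_evidence); with O(inspect_claim) we get O(escalate_evidence).
Premise 1, O(¬report_consent → ¬escalate_evidence), contraposes to O(escalate_evidence → report_consent); with O(escalate_evidence) we get O(report_consent).
Premises 5, 7, 8, 9 do not contribute to this derivation.
Thus O(report_consent), which is F(¬report_consent): ¬report_consent is forbidden.

Forbidden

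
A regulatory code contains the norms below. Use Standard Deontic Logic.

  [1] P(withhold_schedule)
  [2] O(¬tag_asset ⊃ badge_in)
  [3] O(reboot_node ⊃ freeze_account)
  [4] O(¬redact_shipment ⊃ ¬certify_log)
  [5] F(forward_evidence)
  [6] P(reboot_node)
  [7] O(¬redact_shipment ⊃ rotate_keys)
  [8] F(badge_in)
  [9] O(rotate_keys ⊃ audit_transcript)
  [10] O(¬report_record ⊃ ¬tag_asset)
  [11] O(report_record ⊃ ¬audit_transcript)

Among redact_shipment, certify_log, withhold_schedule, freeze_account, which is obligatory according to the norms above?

redact_shipment

Premise 8 is F(badge_in), i.e. O(¬badge_in).
Premise 2 is O(¬tag_asset ⊃ badge_in); contrapositively O(¬badge_in ⊃ tag_asset). Since O(¬badge_in) holds, K gives O(tag_asset).
Premise 10 is O(¬report_record ⊃ ¬tag_asset); contrapositively O(tag_asset ⊃ report_record). Since O(tag_asset) holds, K gives O(report_record).
From O(report_record) and premise 11, O(report_record ⊃ ¬audit_transcript), we obtain O(¬audit_transcript).
The contrapositive of premise 9 (O(rotate_keys ⊃ audit_transcript)) is O(¬audit_transcript ⊃ ¬rotate_keys), and O(¬audit_transcript) is already established, so O(¬rotate_keys).
Premise 7, O(¬redact_shipment ⊃ rotate_keys), contraposes to O(¬rotate_keys ⊃ redact_shipment); with O(¬rotate_keys) we get O(redact_shipment).
So O(redact_shipment) holds — redact_shipment is obligatory. None of the other listed options is made obligatory by any chain of premises.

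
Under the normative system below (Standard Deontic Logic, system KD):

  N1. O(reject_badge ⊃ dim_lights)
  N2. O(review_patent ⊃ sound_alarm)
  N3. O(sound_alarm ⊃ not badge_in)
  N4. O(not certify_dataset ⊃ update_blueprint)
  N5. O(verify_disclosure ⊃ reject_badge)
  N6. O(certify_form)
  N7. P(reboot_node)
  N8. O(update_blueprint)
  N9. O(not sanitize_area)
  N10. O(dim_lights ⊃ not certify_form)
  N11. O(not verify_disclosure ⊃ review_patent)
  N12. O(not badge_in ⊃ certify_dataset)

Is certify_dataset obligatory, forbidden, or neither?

Obligatory

Premise 6 states O(certify_form) outright.
Premise 10, O(dim_lights ⊃ not certify_form), contraposes to O(certify_form ⊃ not dim_lights); with O(certify_form) we get O(not dim_lights).
Premise 1 is O(reject_badge ⊃ dim_lights); contrapositively O(not dim_lights ⊃ not reject_badge). Since O(not dim_lights) holds, K gives O(not reject_badge).
Premise 5 is O(verify_disclosure ⊃ reject_badge); contrapositively O(not reject_badge ⊃ not verify_disclosure). Since O(not reject_badge) holds, K gives O(not verify_disclosure).
With premise 11, O(not verify_disclosure ⊃ review_patent), the K-axiom yields O(review_patent).
Premise 2 is O(review_patent ⊃ sound_alarm); since O(review_patent), deontic closure gives O(sound_alarm).
With premise 3, O(sound_alarm ⊃ not badge_in), the K-axiom yields O(not badge_in).
Premise 12 is O(not badge_in ⊃ certify_dataset); since O(not badge_in), deontic closure gives O(certify_dataset).
Premises 4, 7, 8, 9 do not contribute to this derivation.
Hence certify_dataset is obligatory.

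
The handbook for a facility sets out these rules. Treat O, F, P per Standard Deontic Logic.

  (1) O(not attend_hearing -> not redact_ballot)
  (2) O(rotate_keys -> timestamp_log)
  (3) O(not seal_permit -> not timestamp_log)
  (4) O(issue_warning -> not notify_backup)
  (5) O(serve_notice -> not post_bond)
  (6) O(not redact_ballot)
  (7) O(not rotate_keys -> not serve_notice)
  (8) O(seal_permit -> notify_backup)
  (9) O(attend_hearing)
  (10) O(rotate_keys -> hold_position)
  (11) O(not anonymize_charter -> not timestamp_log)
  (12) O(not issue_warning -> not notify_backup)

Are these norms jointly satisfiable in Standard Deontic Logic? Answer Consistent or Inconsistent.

Consistent

Premise 1 is O(not attend_hearing -> not redact_ballot); even if O(not redact_ballot) held, inferring O(not attend_hearing) would be affirming the consequent — invalid.
So O(not attend_hearing) is not derivable, and the apparent clash with O(attend_hearing) does not arise.
A world satisfying every obligation exists (e.g. anonymize_charter=false, attend_hearing=true, hold_position=false, issue_warning=false, notify_backup=false, post_bond=false, redact_ballot=false, rotate_keys=false, seal_permit=false, serve_notice=false, timestamp_log=false); no atom is both obligatory and forbidden, so the set is consistent.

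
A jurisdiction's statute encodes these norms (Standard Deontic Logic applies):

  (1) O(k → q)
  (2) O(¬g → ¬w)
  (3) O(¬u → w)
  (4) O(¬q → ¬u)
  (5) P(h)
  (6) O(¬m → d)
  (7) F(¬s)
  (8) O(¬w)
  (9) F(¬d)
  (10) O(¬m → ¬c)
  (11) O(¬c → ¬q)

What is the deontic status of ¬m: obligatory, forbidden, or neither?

Forbidden

From premise 8 we have O(¬w).
Premise 3, O(¬u → w), contraposes to O(¬w → u); with O(¬w) we get O(u).
Premise 4 is O(¬q → ¬u); contrapositively O(u → q). Since O(u) holds, K gives O(q).
Premise 11 is O(¬c → ¬q); contrapositively O(q → c). Since O(q) holds, K gives O(c).
The contrapositive of premise 10 (O(¬m → ¬c)) is O(c → m), and O(c) is already established, so O(m).
Premises 1, 2, 5, 6, 7, 9 do not contribute to this derivation.
Thus O(m), which is F(¬m): ¬m is forbidden.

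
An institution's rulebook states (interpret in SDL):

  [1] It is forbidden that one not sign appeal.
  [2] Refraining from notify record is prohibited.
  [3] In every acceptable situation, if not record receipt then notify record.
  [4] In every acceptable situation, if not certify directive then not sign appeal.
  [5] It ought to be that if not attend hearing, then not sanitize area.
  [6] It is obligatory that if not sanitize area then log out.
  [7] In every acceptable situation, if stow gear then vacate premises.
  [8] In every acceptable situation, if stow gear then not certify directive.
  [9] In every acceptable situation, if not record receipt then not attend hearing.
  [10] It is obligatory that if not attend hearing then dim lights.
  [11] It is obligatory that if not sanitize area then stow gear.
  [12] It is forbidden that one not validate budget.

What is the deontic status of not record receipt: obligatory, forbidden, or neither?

Forbidden

Premise 1 is F(¬sign_appeal), i.e. O(sign_appeal).
Premise 4, O(¬certify_directive → ¬sign_appeal), contraposes to O(sign_appeal → certify_directive); with O(sign_appeal) we get O(certify_directive).
Premise 8 is O(stow_gear → ¬certify_directive); contrapositively O(certify_directive → ¬stow_gear). Since O(certify_directive) holds, K gives O(¬stow_gear).
Premise 11 is O(¬sanitize_area → stow_gear); contrapositively O(¬stow_gear → sanitize_area). Since O(¬stow_gear) holds, K gives O(sanitize_area).
Premise 5 is O(¬attend_hearing → ¬sanitize_area); contrapositively O(sanitize_area → attend_hearing). Since O(sanitize_area) holds, K gives O(attend_hearing).
The contrapositive of premise 9 (O(¬record_receipt → ¬attend_hearing)) is O(attend_hearing → record_receipt), and O(attend_hearing) is already established, so O(record_receipt).
Premises 2, 3, 6, 7, 10, 12 do not contribute to this derivation.
Thus O(record_receipt), which is F(¬record_receipt): ¬record_receipt is forbidden.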